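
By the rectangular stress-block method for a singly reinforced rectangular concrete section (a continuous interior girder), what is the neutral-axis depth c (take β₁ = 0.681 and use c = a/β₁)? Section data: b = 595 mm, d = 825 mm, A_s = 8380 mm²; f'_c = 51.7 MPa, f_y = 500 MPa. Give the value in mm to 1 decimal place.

c ≈ 235.3 mm

T = A_s f_y = 8380 × 500 = 4190000 N = 4190 kN.
Setting C = 0.85 f'_c a b equal to T: a = 4190000/(0.85 × 51.7 × 595) = 160.246 mm.
With β₁ = 0.681, c = a/β₁ = 160.246/0.681 = 235.3 mm.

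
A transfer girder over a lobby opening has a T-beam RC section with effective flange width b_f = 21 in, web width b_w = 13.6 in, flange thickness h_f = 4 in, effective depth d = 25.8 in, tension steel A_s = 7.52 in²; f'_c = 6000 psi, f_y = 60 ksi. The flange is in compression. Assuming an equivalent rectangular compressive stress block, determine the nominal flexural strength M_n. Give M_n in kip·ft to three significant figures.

Tension: T = A_s f_y = 7.52 × 60 = 451.2 kips.
Try a within the flange: a = T/(0.85 f'_c b_f) = 451.2/(0.85 × 6 × 21) = 4.213 in.
a = 4.213 > h_f = 4 in: the block extends into the web. Split into flange-overhang and web parts.
C_f = 0.85 f'_c (b_f − b_w) h_f = 0.85 × 6 × (21 − 13.6) × 4 = 151.0 kips.
Remaining web compression depth: a_w = (T − C_f)/(0.85 f'_c b_w) = (451.2 − 151.0)/(0.85 × 6 × 13.6) = 4.328 in.
M_n = C_f(d − h_f/2) + (T − C_f)(d − a_w/2) = 151.0 × (25.8 − 2) + 300.2 × (25.8 − 2.164) = 3593.8 + 7095.5 = 10689.3 kip·in.
M_n = 10689.3/12 = 890.78 kip·ft.

M_n ≈ 891 kip·ft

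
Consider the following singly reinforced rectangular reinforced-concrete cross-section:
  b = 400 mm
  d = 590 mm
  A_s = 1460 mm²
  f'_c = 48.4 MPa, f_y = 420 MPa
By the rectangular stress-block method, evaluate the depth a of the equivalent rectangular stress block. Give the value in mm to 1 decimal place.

T = A_s f_y = 1460 × 420 = 613200 N = 613.2 kN.
Setting C = 0.85 f'_c a b equal to T: a = 613200/(0.85 × 48.4 × 400) = 37.3 mm.

a ≈ 37.3 mm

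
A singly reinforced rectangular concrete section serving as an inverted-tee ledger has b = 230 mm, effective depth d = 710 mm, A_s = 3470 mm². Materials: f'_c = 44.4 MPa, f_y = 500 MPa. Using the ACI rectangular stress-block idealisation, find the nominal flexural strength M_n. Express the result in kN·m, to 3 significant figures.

T = A_s f_y = 3470 × 500 = 1735000 N = 1735 kN.
From C = T: a = T/(0.85 f'_c b) = 1735000/(0.85 × 44.4 × 230) = 199.88 mm.
M_n = T(d − a/2) = 1735 kN × (710 − 99.94) mm = 1058.45 kN·m.

M_n ≈ 1060 kN·m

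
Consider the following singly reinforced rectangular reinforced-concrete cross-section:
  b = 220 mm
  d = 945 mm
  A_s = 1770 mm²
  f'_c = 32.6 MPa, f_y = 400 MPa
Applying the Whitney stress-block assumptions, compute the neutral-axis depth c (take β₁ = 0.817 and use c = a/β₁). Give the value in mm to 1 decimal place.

T = A_s f_y = 1770 × 400 = 708000 N = 708 kN.
Setting C = 0.85 f'_c a b equal to T: a = 708000/(0.85 × 32.6 × 220) = 116.138 mm.
With β₁ = 0.817, c = a/β₁ = 116.138/0.817 = 142.2 mm.

c ≈ 142.2 mm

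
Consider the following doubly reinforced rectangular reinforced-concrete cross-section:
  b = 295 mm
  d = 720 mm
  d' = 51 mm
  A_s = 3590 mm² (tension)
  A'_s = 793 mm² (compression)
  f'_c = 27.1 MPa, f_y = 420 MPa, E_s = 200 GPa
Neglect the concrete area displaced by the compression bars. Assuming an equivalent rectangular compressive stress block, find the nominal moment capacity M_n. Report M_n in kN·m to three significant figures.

Assume both tension and compression steel yield.
Net tension couple steel: A_s − A'_s = 2797 mm².
a = (A_s − A'_s) f_y / (0.85 f'_c b) = 1174740/(0.85 × 27.1 × 295) = 172.87 mm.
c = a/β₁ = 172.87/0.85 = 203.38 mm; ε'_s = 0.003(c − d')/c = 0.0022 ≥ f_y/E_s = 0.0021, so compression steel does yield.
M_n = (A_s − A'_s) f_y (d − a/2) + A'_s f_y (d − d') = [1174740 × (720 − 86.435) + 333060 × (720 − 51)] × 10⁻⁶ = 744.27 + 222.82 = 967.09 kN·m.

M_n ≈ 967 kN·m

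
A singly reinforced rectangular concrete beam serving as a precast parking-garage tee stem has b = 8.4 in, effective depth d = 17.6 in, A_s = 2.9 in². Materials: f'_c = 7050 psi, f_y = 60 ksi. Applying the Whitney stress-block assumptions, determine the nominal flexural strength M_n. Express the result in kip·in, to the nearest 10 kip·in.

T = A_s f_y = 2.9 × 60 = 174 kips.
a = T/(0.85 f'_c b) = 174/(0.85 × 7.05 × 8.4) = 3.457 in.
M_n = T(d − a/2) = 174 × (17.6 − 1.7285) = 2761.6 kip·in.

M_n ≈ 2760 kip·in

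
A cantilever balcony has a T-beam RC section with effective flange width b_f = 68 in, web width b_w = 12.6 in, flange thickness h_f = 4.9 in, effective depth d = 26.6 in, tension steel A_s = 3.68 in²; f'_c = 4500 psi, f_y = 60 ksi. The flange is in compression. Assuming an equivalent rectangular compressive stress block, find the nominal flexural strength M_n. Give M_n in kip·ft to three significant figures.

Tension: T = A_s f_y = 3.68 × 60 = 220.8 kips.
Try a within the flange: a = T/(0.85 f'_c b_f) = 220.8/(0.85 × 4.5 × 68) = 0.849 in.
Since a = 0.849 ≤ h_f = 4.9 in, the stress block lies entirely in the flange; analyse as a rectangular beam of width b_f.
M_n = T(d − a/2) = 220.8 × (26.6 − 0.4245) = 5779.6 kip·in.
M_n = 5779.6/12 = 481.63 kip·ft.

M_n ≈ 482 kip·ft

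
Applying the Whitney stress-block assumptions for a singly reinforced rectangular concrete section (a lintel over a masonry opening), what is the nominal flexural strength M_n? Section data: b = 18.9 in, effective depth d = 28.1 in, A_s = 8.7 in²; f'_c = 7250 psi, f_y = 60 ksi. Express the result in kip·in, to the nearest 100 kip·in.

M_n ≈ 13500 kip·in

T = A_s f_y = 8.7 × 60 = 522 kips.
a = T/(0.85 f'_c b) = 522/(0.85 × 7.25 × 18.9) = 4.482 in.
M_n = T(d − a/2) = 522 × (28.1 − 2.241) = 13498.4 kip·in.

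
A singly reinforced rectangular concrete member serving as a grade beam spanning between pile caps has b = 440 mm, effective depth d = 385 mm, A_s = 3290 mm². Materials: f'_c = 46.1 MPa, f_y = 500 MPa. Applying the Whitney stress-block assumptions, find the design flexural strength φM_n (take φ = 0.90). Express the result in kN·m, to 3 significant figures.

φM_n ≈ 499 kN·m

T = A_s f_y = 3290 × 500 = 1645000 N = 1645 kN.
From C = T: a = T/(0.85 f'_c b) = 1645000/(0.85 × 46.1 × 440) = 95.41 mm.
M_n = T(d − a/2) = 1645 kN × (385 − 47.705) mm = 554.85 kN·m.
φM_n = 0.90 × 554.85 = 499.37 kN·m.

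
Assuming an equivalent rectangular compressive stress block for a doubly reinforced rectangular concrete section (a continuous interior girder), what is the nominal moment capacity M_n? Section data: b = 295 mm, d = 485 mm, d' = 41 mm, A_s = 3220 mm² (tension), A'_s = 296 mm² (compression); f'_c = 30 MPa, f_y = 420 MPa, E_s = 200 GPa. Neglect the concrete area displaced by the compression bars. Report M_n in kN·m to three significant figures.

M_n ≈ 551 kN·m

Assume both tension and compression steel yield.
Net tension couple steel: A_s − A'_s = 2924 mm².
a = (A_s − A'_s) f_y / (0.85 f'_c b) = 1228080/(0.85 × 30 × 295) = 163.25 mm.
c = a/β₁ = 163.25/0.836 = 195.28 mm; ε'_s = 0.003(c − d')/c = 0.0024 ≥ f_y/E_s = 0.0021, so compression steel does yield.
M_n = (A_s − A'_s) f_y (d − a/2) + A'_s f_y (d − d') = [1228080 × (485 − 81.625) + 124320 × (485 − 41)] × 10⁻⁶ = 495.38 + 55.20 = 550.58 kN·m.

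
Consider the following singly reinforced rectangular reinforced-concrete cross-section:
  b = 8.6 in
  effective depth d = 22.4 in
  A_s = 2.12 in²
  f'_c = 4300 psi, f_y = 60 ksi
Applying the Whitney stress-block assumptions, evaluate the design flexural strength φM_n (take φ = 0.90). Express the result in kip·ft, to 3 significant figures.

φM_n ≈ 194 kip·ft

T = A_s f_y = 2.12 × 60 = 127.2 kips.
a = T/(0.85 f'_c b) = 127.2/(0.85 × 4.3 × 8.6) = 4.047 in.
M_n = T(d − a/2) = 127.2 × (22.4 − 2.0235) = 2591.9 kip·in = 2591.9/12 = 215.99 kip·ft.
φM_n = 0.90 × 215.99 = 194.39 kip·ft.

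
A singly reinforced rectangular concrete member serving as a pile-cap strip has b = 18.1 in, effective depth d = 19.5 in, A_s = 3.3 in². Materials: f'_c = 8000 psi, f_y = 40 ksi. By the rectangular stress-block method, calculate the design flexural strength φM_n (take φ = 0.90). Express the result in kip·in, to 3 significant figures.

T = A_s f_y = 3.3 × 40 = 132 kips.
a = T/(0.85 f'_c b) = 132/(0.85 × 8 × 18.1) = 1.072 in.
M_n = T(d − a/2) = 132 × (19.5 − 0.536) = 2503.2 kip·in.
φM_n = 0.90 × 2503.2 = 2252.9 kip·in.

φM_n ≈ 2250 kip·in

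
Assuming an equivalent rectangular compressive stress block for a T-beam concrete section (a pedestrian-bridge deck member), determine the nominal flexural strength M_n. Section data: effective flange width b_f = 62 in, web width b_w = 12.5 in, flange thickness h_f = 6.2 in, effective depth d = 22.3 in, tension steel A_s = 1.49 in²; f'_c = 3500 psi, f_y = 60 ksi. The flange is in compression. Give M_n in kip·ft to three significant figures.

M_n ≈ 164 kip·ft

Tension: T = A_s f_y = 1.49 × 60 = 89.4 kips.
Try a within the flange: a = T/(0.85 f'_c b_f) = 89.4/(0.85 × 3.5 × 62) = 0.485 in.
Since a = 0.485 ≤ h_f = 6.2 in, the stress block lies entirely in the flange; analyse as a rectangular beam of width b_f.
M_n = T(d − a/2) = 89.4 × (22.3 − 0.2425) = 1971.9 kip·in.
M_n = 1971.9/12 = 164.33 kip·ft.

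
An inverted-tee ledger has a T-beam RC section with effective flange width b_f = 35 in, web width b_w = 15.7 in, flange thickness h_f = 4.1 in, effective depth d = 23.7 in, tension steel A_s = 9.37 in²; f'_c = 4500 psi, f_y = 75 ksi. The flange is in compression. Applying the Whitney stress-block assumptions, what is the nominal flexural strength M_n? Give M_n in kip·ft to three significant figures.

M_n ≈ 1230 kip·ft

Tension: T = A_s f_y = 9.37 × 75 = 702.75 kips.
Try a within the flange: a = T/(0.85 f'_c b_f) = 702.75/(0.85 × 4.5 × 35) = 5.249 in.
a = 5.249 > h_f = 4.1 in: the block extends into the web. Split into flange-overhang and web parts.
C_f = 0.85 f'_c (b_f − b_w) h_f = 0.85 × 4.5 × (35 − 15.7) × 4.1 = 302.7 kips.
Remaining web compression depth: a_w = (T − C_f)/(0.85 f'_c b_w) = (702.75 − 302.7)/(0.85 × 4.5 × 15.7) = 6.662 in.
M_n = C_f(d − h_f/2) + (T − C_f)(d − a_w/2) = 302.7 × (23.7 − 2.05) + 400.05 × (23.7 − 3.331) = 6553.5 + 8148.6 = 14702.1 kip·in.
M_n = 14702.1/12 = 1225.18 kip·ft.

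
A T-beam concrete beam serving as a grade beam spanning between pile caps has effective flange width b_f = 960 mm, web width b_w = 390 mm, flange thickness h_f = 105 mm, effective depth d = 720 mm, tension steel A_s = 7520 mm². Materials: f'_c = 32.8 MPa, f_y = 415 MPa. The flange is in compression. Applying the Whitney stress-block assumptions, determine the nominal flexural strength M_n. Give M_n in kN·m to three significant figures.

Tension: T = A_s f_y = 7520 × 415 = 3120800 N.
Try a within the flange: a = T/(0.85 f'_c b_f) = 3120800/(0.85 × 32.8 × 960) = 116.60 mm.
a = 116.60 > h_f = 105 mm: the block extends into the web. Split into flange-overhang and web parts.
C_f = 0.85 f'_c (b_f − b_w) h_f = 0.85 × 32.8 × (960 − 390) × 105 = 1668618 N.
Remaining web compression depth: a_w = (T − C_f)/(0.85 f'_c b_w) = (3120800 − 1668618)/(0.85 × 32.8 × 390) = 133.56 mm.
M_n = C_f(d − h_f/2) + (T − C_f)(d − a_w/2) = 1668618 × (720 − 52.5) + 1452182 × (720 − 66.78) = 1113.80 + 948.59 = 2062.39 × 10⁶ N·mm.
M_n = 2062.39 kN·m.

M_n ≈ 2060 kN·m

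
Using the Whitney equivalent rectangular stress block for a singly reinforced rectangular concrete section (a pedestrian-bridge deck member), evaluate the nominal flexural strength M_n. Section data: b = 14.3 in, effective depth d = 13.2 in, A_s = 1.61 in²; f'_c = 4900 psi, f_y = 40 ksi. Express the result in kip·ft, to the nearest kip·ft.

M_n ≈ 68 kip·ft

T = A_s f_y = 1.61 × 40 = 64.4 kips.
a = T/(0.85 f'_c b) = 64.4/(0.85 × 4.9 × 14.3) = 1.081 in.
M_n = T(d − a/2) = 64.4 × (13.2 − 0.5405) = 815.3 kip·in = 815.3/12 = 67.94 kip·ft.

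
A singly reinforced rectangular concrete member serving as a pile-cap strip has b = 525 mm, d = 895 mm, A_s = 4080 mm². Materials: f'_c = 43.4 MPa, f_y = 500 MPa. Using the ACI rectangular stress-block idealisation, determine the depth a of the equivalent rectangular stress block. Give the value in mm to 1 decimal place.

T = A_s f_y = 4080 × 500 = 2040000 N = 2040 kN.
Setting C = 0.85 f'_c a b equal to T: a = 2040000/(0.85 × 43.4 × 525) = 105.3 mm.

a ≈ 105.3 mm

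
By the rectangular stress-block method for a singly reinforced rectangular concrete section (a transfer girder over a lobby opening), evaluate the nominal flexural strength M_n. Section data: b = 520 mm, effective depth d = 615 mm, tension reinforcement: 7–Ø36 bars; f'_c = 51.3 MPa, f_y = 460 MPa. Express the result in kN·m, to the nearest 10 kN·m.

A_s = 7 × 1018 = 7126 mm².
T = A_s f_y = 7126 × 460 = 3277960 N = 3277.96 kN.
From C = T: a = T/(0.85 f'_c b) = 3277960/(0.85 × 51.3 × 520) = 144.57 mm.
M_n = T(d − a/2) = 3277.96 kN × (615 − 72.285) mm = 1779.00 kN·m.

M_n ≈ 1780 kN·m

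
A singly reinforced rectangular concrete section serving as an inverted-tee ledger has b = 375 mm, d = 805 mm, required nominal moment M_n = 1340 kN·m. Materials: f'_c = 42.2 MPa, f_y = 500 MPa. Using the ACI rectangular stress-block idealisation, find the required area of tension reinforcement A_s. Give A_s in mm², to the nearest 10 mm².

With M_n = 0.85 f'_c a b (d − a/2), solve the quadratic for a:
a = d − √(d² − 2M_n/(0.85 f'_c b)) = 805 − √(805² − 2 × 1340×10⁶/(0.85 × 42.2 × 375)) = 135.08 mm.
A_s = 0.85 f'_c a b / f_y = 0.85 × 42.2 × 135.08 × 375 / 500 = 3634.0 mm².

A_s ≈ 3630 mm²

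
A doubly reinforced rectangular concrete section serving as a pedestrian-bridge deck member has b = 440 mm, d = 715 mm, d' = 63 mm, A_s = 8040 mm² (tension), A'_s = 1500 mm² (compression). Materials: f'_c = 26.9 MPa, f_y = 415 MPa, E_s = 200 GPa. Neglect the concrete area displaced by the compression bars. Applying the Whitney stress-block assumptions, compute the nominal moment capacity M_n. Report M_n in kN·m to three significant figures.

Assume both tension and compression steel yield.
Net tension couple steel: A_s − A'_s = 6540 mm².
a = (A_s − A'_s) f_y / (0.85 f'_c b) = 2714100/(0.85 × 26.9 × 440) = 269.78 mm.
c = a/β₁ = 269.78/0.85 = 317.39 mm; ε'_s = 0.003(c − d')/c = 0.0024 ≥ f_y/E_s = 0.0021, so compression steel does yield.
M_n = (A_s − A'_s) f_y (d − a/2) + A'_s f_y (d − d') = [2714100 × (715 − 134.89) + 622500 × (715 − 63)] × 10⁻⁶ = 1574.48 + 405.87 = 1980.35 kN·m.

M_n ≈ 1980 kN·m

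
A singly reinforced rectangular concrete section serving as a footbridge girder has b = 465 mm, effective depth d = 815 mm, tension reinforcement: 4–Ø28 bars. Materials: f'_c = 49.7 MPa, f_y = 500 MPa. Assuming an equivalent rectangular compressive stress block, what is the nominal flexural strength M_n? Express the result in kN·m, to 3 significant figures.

M_n ≈ 965 kN·m

A_s = 4 × 616 = 2464 mm².
T = A_s f_y = 2464 × 500 = 1232000 N = 1232 kN.
From C = T: a = T/(0.85 f'_c b) = 1232000/(0.85 × 49.7 × 465) = 62.72 mm.
M_n = T(d − a/2) = 1232 kN × (815 − 31.36) mm = 965.44 kN·m.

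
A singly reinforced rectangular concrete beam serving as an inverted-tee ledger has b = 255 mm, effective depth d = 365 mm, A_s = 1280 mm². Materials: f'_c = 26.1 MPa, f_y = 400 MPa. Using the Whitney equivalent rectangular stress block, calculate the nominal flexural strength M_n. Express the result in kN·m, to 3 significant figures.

M_n ≈ 164 kN·m

T = A_s f_y = 1280 × 400 = 512000 N = 512 kN.
From C = T: a = T/(0.85 f'_c b) = 512000/(0.85 × 26.1 × 255) = 90.50 mm.
M_n = T(d − a/2) = 512 kN × (365 − 45.25) mm = 163.71 kN·m.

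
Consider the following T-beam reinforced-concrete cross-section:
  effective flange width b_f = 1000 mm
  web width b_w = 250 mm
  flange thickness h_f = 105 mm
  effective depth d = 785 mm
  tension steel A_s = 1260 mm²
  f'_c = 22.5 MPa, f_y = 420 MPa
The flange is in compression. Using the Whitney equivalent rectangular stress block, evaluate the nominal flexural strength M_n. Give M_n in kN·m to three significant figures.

M_n ≈ 408 kN·m

Tension: T = A_s f_y = 1260 × 420 = 529200 N.
Try a within the flange: a = T/(0.85 f'_c b_f) = 529200/(0.85 × 22.5 × 1000) = 27.67 mm.
Since a = 27.67 ≤ h_f = 105 mm, the stress block lies entirely in the flange; analyse as a rectangular beam of width b_f.
M_n = T(d − a/2) = 529200 × (785 − 13.835) = 408.10 × 10⁶ N·mm.
M_n = 408.10 kN·m.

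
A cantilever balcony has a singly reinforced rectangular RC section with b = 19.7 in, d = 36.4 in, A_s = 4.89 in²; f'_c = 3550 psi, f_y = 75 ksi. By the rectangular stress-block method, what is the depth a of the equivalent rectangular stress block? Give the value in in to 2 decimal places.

T = A_s f_y = 4.89 × 75 = 366.75 kips.
a = T/(0.85 f'_c b) = 366.75/(0.85 × 3.55 × 19.7) = 6.17 in.

a ≈ 6.17 in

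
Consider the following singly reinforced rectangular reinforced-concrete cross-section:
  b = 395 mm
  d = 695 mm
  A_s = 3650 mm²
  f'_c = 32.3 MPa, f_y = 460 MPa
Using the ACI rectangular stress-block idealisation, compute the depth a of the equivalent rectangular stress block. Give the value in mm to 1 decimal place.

T = A_s f_y = 3650 × 460 = 1679000 N = 1679 kN.
Setting C = 0.85 f'_c a b equal to T: a = 1679000/(0.85 × 32.3 × 395) = 154.8 mm.

a ≈ 154.8 mm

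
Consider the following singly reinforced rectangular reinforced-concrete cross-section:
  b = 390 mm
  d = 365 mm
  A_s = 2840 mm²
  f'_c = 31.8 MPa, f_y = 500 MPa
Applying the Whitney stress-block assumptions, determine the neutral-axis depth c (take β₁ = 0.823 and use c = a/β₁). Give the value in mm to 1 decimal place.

c ≈ 163.7 mm

T = A_s f_y = 2840 × 500 = 1420000 N = 1420 kN.
Setting C = 0.85 f'_c a b equal to T: a = 1420000/(0.85 × 31.8 × 390) = 134.703 mm.
With β₁ = 0.823, c = a/β₁ = 134.703/0.823 = 163.7 mm.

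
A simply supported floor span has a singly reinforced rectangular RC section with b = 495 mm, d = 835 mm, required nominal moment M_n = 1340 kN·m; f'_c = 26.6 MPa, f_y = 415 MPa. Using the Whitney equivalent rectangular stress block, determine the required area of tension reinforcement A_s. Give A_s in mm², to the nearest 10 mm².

A_s ≈ 4270 mm²

With M_n = 0.85 f'_c a b (d − a/2), solve the quadratic for a:
a = d − √(d² − 2M_n/(0.85 f'_c b)) = 835 − √(835² − 2 × 1340×10⁶/(0.85 × 26.6 × 495)) = 158.42 mm.
A_s = 0.85 f'_c a b / f_y = 0.85 × 26.6 × 158.42 × 495 / 415 = 4272.4 mm².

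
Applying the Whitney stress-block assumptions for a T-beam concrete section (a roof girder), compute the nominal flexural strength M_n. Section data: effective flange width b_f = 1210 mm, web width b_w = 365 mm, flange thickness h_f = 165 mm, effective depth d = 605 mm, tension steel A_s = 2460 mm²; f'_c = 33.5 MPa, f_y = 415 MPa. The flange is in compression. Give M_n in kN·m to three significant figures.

M_n ≈ 603 kN·m

Tension: T = A_s f_y = 2460 × 415 = 1020900 N.
Try a within the flange: a = T/(0.85 f'_c b_f) = 1020900/(0.85 × 33.5 × 1210) = 29.63 mm.
Since a = 29.63 ≤ h_f = 165 mm, the stress block lies entirely in the flange; analyse as a rectangular beam of width b_f.
M_n = T(d − a/2) = 1020900 × (605 − 14.815) = 602.52 × 10⁶ N·mm.
M_n = 602.52 kN·m.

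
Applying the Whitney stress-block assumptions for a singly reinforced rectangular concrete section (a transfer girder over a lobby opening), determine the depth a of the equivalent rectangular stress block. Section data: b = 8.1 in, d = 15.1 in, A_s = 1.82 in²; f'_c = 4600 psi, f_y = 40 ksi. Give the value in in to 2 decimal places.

T = A_s f_y = 1.82 × 40 = 72.8 kips.
a = T/(0.85 f'_c b) = 72.8/(0.85 × 4.6 × 8.1) = 2.30 in.

a ≈ 2.30 in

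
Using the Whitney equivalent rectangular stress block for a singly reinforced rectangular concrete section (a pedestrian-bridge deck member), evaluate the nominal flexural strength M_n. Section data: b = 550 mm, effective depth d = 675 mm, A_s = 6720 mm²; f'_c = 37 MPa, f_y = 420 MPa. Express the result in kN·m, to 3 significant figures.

T = A_s f_y = 6720 × 420 = 2822400 N = 2822.4 kN.
From C = T: a = T/(0.85 f'_c b) = 2822400/(0.85 × 37 × 550) = 163.17 mm.
M_n = T(d − a/2) = 2822.4 kN × (675 − 81.585) mm = 1674.85 kN·m.

M_n ≈ 1670 kN·m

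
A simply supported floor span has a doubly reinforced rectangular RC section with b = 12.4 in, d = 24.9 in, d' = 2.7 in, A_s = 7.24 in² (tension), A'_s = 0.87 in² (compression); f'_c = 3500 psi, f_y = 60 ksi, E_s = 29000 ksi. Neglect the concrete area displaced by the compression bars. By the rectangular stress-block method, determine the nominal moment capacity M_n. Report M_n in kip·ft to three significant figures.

Assume both steels yield.
a = (A_s − A'_s) f_y/(0.85 f'_c b) = (7.24 − 0.87) × 60/(0.85 × 3.5 × 12.4) = 10.361 in.
c = a/β₁ = 10.361/0.85 = 12.189 in; ε'_s = 0.003(c − d')/c = 0.0023 ≥ ε_y = 0.0021, so the compression steel yields.
M_n = (A_s − A'_s) f_y (d − a/2) + A'_s f_y (d − d') = 382.2 × (24.9 − 5.1805) + 52.2 × (24.9 − 2.7) = 7536.8 + 1158.8 = 8695.6 kip·in = 8695.6/12 = 724.63 kip·ft.

M_n ≈ 725 kip·ft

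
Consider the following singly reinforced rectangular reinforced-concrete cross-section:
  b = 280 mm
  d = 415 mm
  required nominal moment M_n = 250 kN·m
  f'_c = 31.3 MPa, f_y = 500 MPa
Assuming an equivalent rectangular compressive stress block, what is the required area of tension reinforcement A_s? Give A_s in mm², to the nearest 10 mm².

With M_n = 0.85 f'_c a b (d − a/2), solve the quadratic for a:
a = d − √(d² − 2M_n/(0.85 f'_c b)) = 415 − √(415² − 2 × 250×10⁶/(0.85 × 31.3 × 280)) = 90.80 mm.
A_s = 0.85 f'_c a b / f_y = 0.85 × 31.3 × 90.80 × 280 / 500 = 1352.8 mm².

A_s ≈ 1350 mm²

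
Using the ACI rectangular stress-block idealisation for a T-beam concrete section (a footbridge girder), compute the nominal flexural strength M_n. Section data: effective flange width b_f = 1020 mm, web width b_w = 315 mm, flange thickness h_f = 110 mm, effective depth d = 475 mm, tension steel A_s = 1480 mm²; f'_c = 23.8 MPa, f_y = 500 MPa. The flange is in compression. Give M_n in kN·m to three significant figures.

Tension: T = A_s f_y = 1480 × 500 = 740000 N.
Try a within the flange: a = T/(0.85 f'_c b_f) = 740000/(0.85 × 23.8 × 1020) = 35.86 mm.
Since a = 35.86 ≤ h_f = 110 mm, the stress block lies entirely in the flange; analyse as a rectangular beam of width b_f.
M_n = T(d − a/2) = 740000 × (475 − 17.93) = 338.23 × 10⁶ N·mm.
M_n = 338.23 kN·m.

M_n ≈ 338 kN·m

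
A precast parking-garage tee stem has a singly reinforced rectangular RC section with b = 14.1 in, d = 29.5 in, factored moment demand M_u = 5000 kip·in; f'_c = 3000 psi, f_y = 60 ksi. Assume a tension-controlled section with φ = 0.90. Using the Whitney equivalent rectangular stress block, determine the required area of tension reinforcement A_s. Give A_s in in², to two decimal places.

A_s ≈ 3.48 in²

M_n = M_u/φ = 5000/0.90 = 5555.56 kip·in.
From M_n = 0.85 f'_c a b (d − a/2):
a = d − √(d² − 2M_n/(0.85 f'_c b)) = 29.5 − √(29.5² − 2 × 5555.56/(0.85 × 3 × 14.1)) = 5.810 in.
A_s = 0.85 f'_c a b / f_y = 0.85 × 3 × 5.810 × 14.1 / 60 = 3.482 in².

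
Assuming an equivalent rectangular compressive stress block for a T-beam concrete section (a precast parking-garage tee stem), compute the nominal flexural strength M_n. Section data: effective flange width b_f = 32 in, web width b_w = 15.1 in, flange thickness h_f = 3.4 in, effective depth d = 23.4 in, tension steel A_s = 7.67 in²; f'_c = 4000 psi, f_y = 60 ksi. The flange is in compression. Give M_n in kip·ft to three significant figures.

M_n ≈ 813 kip·ft

Tension: T = A_s f_y = 7.67 × 60 = 460.2 kips.
Try a within the flange: a = T/(0.85 f'_c b_f) = 460.2/(0.85 × 4 × 32) = 4.230 in.
a = 4.230 > h_f = 3.4 in: the block extends into the web. Split into flange-overhang and web parts.
C_f = 0.85 f'_c (b_f − b_w) h_f = 0.85 × 4 × (32 − 15.1) × 3.4 = 195.4 kips.
Remaining web compression depth: a_w = (T − C_f)/(0.85 f'_c b_w) = (460.2 − 195.4)/(0.85 × 4 × 15.1) = 5.158 in.
M_n = C_f(d − h_f/2) + (T − C_f)(d − a_w/2) = 195.4 × (23.4 − 1.7) + 264.8 × (23.4 − 2.579) = 4240.2 + 5513.4 = 9753.6 kip·in.
M_n = 9753.6/12 = 812.80 kip·ft.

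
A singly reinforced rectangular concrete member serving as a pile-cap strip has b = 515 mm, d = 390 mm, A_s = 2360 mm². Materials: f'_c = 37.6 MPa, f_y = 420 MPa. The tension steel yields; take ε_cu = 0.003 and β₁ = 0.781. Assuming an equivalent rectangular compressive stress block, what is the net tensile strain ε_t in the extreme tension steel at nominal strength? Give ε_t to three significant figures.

ε_t ≈ 0.0122

a = A_s f_y/(0.85 f'_c b) = 60.22 mm.
β₁ = 0.781, so c = a/β₁ = 60.22/0.781 = 77.11 mm.
From the linear strain diagram with ε_cu = 0.003: ε_t = 0.003 (d − c)/c = 0.003 × (390 − 77.11)/77.11 = 0.0122.
Since ε_t ≥ 0.005, the section is tension-controlled.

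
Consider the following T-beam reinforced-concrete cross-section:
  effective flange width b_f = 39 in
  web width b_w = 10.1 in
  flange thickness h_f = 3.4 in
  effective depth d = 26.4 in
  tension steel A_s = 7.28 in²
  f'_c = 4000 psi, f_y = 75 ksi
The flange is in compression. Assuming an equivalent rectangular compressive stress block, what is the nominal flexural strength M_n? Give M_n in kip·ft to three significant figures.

Tension: T = A_s f_y = 7.28 × 75 = 546 kips.
Try a within the flange: a = T/(0.85 f'_c b_f) = 546/(0.85 × 4 × 39) = 4.118 in.
a = 4.118 > h_f = 3.4 in: the block extends into the web. Split into flange-overhang and web parts.
C_f = 0.85 f'_c (b_f − b_w) h_f = 0.85 × 4 × (39 − 10.1) × 3.4 = 334.1 kips.
Remaining web compression depth: a_w = (T − C_f)/(0.85 f'_c b_w) = (546 − 334.1)/(0.85 × 4 × 10.1) = 6.171 in.
M_n = C_f(d − h_f/2) + (T − C_f)(d − a_w/2) = 334.1 × (26.4 − 1.7) + 211.9 × (26.4 − 3.0855) = 8252.3 + 4940.3 = 13192.6 kip·in.
M_n = 13192.6/12 = 1099.38 kip·ft.

M_n ≈ 1100 kip·ft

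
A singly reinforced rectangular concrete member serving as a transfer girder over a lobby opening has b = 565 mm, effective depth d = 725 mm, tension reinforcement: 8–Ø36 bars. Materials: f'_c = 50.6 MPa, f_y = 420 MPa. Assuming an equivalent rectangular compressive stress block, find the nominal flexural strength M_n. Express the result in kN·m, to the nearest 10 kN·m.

A_s = 8 × 1018 = 8144 mm².
T = A_s f_y = 8144 × 420 = 3420480 N = 3420.48 kN.
From C = T: a = T/(0.85 f'_c b) = 3420480/(0.85 × 50.6 × 565) = 140.76 mm.
M_n = T(d − a/2) = 3420.48 kN × (725 − 70.38) mm = 2239.11 kN·m.

M_n ≈ 2240 kN·m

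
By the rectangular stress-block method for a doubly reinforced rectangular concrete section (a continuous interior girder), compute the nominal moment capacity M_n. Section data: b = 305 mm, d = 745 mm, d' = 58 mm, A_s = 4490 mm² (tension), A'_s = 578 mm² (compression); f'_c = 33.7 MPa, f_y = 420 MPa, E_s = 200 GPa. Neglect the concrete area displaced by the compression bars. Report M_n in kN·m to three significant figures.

M_n ≈ 1240 kN·m

Assume both tension and compression steel yield.
Net tension couple steel: A_s − A'_s = 3912 mm².
a = (A_s − A'_s) f_y / (0.85 f'_c b) = 1643040/(0.85 × 33.7 × 305) = 188.06 mm.
c = a/β₁ = 188.06/0.809 = 232.46 mm; ε'_s = 0.003(c − d')/c = 0.0023 ≥ f_y/E_s = 0.0021, so compression steel does yield.
M_n = (A_s − A'_s) f_y (d − a/2) + A'_s f_y (d − d') = [1643040 × (745 − 94.03) + 242760 × (745 − 58)] × 10⁻⁶ = 1069.57 + 166.78 = 1236.35 kN·m.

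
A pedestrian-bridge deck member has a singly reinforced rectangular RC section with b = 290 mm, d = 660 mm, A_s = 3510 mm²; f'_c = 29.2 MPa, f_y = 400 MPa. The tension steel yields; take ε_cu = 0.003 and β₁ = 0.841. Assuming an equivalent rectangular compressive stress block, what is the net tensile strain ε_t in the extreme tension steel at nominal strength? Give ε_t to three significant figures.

ε_t ≈ 0.00554

a = A_s f_y/(0.85 f'_c b) = 195.06 mm.
β₁ = 0.841, so c = a/β₁ = 195.06/0.841 = 231.94 mm.
From the linear strain diagram with ε_cu = 0.003: ε_t = 0.003 (d − c)/c = 0.003 × (660 − 231.94)/231.94 = 0.00554.
Since ε_t ≥ 0.005, the section is tension-controlled.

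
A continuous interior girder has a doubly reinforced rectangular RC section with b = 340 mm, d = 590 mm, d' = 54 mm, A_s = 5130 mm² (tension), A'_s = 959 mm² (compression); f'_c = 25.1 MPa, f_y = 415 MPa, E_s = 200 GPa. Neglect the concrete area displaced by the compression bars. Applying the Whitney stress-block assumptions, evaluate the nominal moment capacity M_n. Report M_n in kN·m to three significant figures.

M_n ≈ 1030 kN·m

Assume both tension and compression steel yield.
Net tension couple steel: A_s − A'_s = 4171 mm².
a = (A_s − A'_s) f_y / (0.85 f'_c b) = 1730965/(0.85 × 25.1 × 340) = 238.63 mm.
c = a/β₁ = 238.63/0.85 = 280.74 mm; ε'_s = 0.003(c − d')/c = 0.0024 ≥ f_y/E_s = 0.0021, so compression steel does yield.
M_n = (A_s − A'_s) f_y (d − a/2) + A'_s f_y (d − d') = [1730965 × (590 − 119.315) + 397985 × (590 − 54)] × 10⁻⁶ = 814.74 + 213.32 = 1028.06 kN·m.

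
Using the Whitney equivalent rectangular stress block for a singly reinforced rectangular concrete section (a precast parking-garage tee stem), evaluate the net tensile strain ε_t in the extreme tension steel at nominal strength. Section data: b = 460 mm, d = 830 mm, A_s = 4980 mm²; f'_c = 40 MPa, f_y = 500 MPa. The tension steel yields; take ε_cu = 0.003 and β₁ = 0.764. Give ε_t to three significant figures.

a = A_s f_y/(0.85 f'_c b) = 159.21 mm.
β₁ = 0.764, so c = a/β₁ = 159.21/0.764 = 208.39 mm.
From the linear strain diagram with ε_cu = 0.003: ε_t = 0.003 (d − c)/c = 0.003 × (830 − 208.39)/208.39 = 0.00895.
Since ε_t ≥ 0.005, the section is tension-controlled.

ε_t ≈ 0.00895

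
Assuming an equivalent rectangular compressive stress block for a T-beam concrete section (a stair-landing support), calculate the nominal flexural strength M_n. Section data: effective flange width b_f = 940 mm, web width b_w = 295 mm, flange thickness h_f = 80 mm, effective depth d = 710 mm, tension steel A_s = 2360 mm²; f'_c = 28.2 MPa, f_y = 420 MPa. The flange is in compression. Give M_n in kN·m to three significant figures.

M_n ≈ 682 kN·m

Tension: T = A_s f_y = 2360 × 420 = 991200 N.
Try a within the flange: a = T/(0.85 f'_c b_f) = 991200/(0.85 × 28.2 × 940) = 43.99 mm.
Since a = 43.99 ≤ h_f = 80 mm, the stress block lies entirely in the flange; analyse as a rectangular beam of width b_f.
M_n = T(d − a/2) = 991200 × (710 − 21.995) = 681.95 × 10⁶ N·mm.
M_n = 681.95 kN·m.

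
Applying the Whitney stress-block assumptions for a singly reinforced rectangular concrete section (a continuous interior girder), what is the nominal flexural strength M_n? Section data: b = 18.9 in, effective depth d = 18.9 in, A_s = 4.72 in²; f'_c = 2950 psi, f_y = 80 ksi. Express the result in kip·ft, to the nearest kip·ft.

M_n ≈ 469 kip·ft

T = A_s f_y = 4.72 × 80 = 377.6 kips.
a = T/(0.85 f'_c b) = 377.6/(0.85 × 2.95 × 18.9) = 7.968 in.
M_n = T(d − a/2) = 377.6 × (18.9 − 3.984) = 5632.3 kip·in = 5632.3/12 = 469.36 kip·ft.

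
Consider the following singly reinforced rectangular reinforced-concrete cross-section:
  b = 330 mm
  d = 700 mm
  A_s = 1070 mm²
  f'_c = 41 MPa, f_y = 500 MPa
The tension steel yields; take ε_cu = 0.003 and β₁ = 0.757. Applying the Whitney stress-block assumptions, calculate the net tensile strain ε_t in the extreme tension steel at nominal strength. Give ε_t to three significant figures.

ε_t ≈ 0.0312

a = A_s f_y/(0.85 f'_c b) = 46.52 mm.
β₁ = 0.757, so c = a/β₁ = 46.52/0.757 = 61.45 mm.
From the linear strain diagram with ε_cu = 0.003: ε_t = 0.003 (d − c)/c = 0.003 × (700 − 61.45)/61.45 = 0.0312.
Since ε_t ≥ 0.005, the section is tension-controlled.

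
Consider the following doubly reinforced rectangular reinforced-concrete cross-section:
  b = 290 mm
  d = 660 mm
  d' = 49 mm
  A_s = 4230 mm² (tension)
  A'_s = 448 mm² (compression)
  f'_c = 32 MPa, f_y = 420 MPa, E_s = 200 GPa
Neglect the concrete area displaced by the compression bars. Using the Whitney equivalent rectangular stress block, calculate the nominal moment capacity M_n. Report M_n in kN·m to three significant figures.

M_n ≈ 1000 kN·m

Assume both tension and compression steel yield.
Net tension couple steel: A_s − A'_s = 3782 mm².
a = (A_s − A'_s) f_y / (0.85 f'_c b) = 1588440/(0.85 × 32 × 290) = 201.37 mm.
c = a/β₁ = 201.37/0.821 = 245.27 mm; ε'_s = 0.003(c − d')/c = 0.0024 ≥ f_y/E_s = 0.0021, so compression steel does yield.
M_n = (A_s − A'_s) f_y (d − a/2) + A'_s f_y (d − d') = [1588440 × (660 − 100.685) + 188160 × (660 − 49)] × 10⁻⁶ = 888.44 + 114.97 = 1003.41 kN·m.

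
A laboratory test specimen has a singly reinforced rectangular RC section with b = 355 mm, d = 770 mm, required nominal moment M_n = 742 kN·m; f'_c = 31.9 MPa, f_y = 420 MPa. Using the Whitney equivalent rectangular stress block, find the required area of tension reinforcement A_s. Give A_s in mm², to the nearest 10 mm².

With M_n = 0.85 f'_c a b (d − a/2), solve the quadratic for a:
a = d − √(d² − 2M_n/(0.85 f'_c b)) = 770 − √(770² − 2 × 742×10⁶/(0.85 × 31.9 × 355)) = 107.63 mm.
A_s = 0.85 f'_c a b / f_y = 0.85 × 31.9 × 107.63 × 355 / 420 = 2466.7 mm².

A_s ≈ 2470 mm²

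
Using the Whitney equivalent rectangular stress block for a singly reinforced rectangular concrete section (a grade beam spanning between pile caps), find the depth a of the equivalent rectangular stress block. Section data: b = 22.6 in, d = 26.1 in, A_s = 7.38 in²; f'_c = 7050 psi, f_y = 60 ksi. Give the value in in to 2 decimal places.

T = A_s f_y = 7.38 × 60 = 442.8 kips.
a = T/(0.85 f'_c b) = 442.8/(0.85 × 7.05 × 22.6) = 3.27 in.

a ≈ 3.27 in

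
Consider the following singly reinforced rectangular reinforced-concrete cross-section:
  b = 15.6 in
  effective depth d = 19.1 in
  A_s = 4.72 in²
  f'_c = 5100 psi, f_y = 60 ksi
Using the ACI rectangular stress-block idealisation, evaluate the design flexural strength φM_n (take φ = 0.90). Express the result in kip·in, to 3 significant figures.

φM_n ≈ 4330 kip·in

T = A_s f_y = 4.72 × 60 = 283.2 kips.
a = T/(0.85 f'_c b) = 283.2/(0.85 × 5.1 × 15.6) = 4.188 in.
M_n = T(d − a/2) = 283.2 × (19.1 − 2.094) = 4816.1 kip·in.
φM_n = 0.90 × 4816.1 = 4334.5 kip·in.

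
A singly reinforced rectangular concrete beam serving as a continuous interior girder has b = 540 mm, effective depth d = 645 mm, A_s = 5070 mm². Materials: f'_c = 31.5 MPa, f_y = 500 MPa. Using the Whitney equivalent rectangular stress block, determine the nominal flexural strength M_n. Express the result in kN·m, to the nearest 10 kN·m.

T = A_s f_y = 5070 × 500 = 2535000 N = 2535 kN.
From C = T: a = T/(0.85 f'_c b) = 2535000/(0.85 × 31.5 × 540) = 175.33 mm.
M_n = T(d − a/2) = 2535 kN × (645 − 87.665) mm = 1412.84 kN·m.

M_n ≈ 1410 kN·m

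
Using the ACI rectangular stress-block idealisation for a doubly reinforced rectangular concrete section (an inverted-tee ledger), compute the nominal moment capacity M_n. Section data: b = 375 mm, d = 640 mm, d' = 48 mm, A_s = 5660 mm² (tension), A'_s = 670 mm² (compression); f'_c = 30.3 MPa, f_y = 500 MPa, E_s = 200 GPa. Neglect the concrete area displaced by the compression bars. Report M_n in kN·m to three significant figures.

M_n ≈ 1470 kN·m

Assume both tension and compression steel yield.
Net tension couple steel: A_s − A'_s = 4990 mm².
a = (A_s − A'_s) f_y / (0.85 f'_c b) = 2495000/(0.85 × 30.3 × 375) = 258.33 mm.
c = a/β₁ = 258.33/0.834 = 309.75 mm; ε'_s = 0.003(c − d')/c = 0.0025 ≥ f_y/E_s = 0.0025, so compression steel does yield.
M_n = (A_s − A'_s) f_y (d − a/2) + A'_s f_y (d − d') = [2495000 × (640 − 129.165) + 335000 × (640 − 48)] × 10⁻⁶ = 1274.53 + 198.32 = 1472.85 kN·m.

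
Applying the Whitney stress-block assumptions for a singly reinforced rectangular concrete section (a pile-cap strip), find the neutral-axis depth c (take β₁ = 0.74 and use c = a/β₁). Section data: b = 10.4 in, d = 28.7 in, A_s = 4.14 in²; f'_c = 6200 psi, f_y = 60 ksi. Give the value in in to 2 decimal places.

c ≈ 6.12 in

T = A_s f_y = 4.14 × 60 = 248.4 kips.
a = T/(0.85 f'_c b) = 248.4/(0.85 × 6.2 × 10.4) = 4.5322 in.
With β₁ = 0.74, c = a/β₁ = 4.5322/0.74 = 6.12 in.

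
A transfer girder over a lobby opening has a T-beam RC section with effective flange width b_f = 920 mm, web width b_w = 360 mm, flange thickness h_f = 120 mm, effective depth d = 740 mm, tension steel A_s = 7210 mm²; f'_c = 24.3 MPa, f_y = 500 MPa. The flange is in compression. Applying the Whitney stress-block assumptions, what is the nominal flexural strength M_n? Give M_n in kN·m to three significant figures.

Tension: T = A_s f_y = 7210 × 500 = 3605000 N.
Try a within the flange: a = T/(0.85 f'_c b_f) = 3605000/(0.85 × 24.3 × 920) = 189.71 mm.
a = 189.71 > h_f = 120 mm: the block extends into the web. Split into flange-overhang and web parts.
C_f = 0.85 f'_c (b_f − b_w) h_f = 0.85 × 24.3 × (920 − 360) × 120 = 1388016 N.
Remaining web compression depth: a_w = (T − C_f)/(0.85 f'_c b_w) = (3605000 − 1388016)/(0.85 × 24.3 × 360) = 298.15 mm.
M_n = C_f(d − h_f/2) + (T − C_f)(d − a_w/2) = 1388016 × (740 − 60) + 2216984 × (740 − 149.075) = 943.85 + 1310.07 = 2253.92 × 10⁶ N·mm.
M_n = 2253.92 kN·m.

M_n ≈ 2250 kN·m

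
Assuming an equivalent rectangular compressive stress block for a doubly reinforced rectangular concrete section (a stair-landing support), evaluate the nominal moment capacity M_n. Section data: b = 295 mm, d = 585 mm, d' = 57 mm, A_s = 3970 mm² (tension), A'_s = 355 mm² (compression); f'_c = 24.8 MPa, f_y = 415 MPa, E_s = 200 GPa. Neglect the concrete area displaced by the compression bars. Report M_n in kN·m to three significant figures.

Assume both tension and compression steel yield.
Net tension couple steel: A_s − A'_s = 3615 mm².
a = (A_s − A'_s) f_y / (0.85 f'_c b) = 1500225/(0.85 × 24.8 × 295) = 241.25 mm.
c = a/β₁ = 241.25/0.85 = 283.82 mm; ε'_s = 0.003(c − d')/c = 0.0024 ≥ f_y/E_s = 0.0021, so compression steel does yield.
M_n = (A_s − A'_s) f_y (d − a/2) + A'_s f_y (d − d') = [1500225 × (585 − 120.625) + 147325 × (585 − 57)] × 10⁻⁶ = 696.67 + 77.79 = 774.46 kN·m.

M_n ≈ 774 kN·m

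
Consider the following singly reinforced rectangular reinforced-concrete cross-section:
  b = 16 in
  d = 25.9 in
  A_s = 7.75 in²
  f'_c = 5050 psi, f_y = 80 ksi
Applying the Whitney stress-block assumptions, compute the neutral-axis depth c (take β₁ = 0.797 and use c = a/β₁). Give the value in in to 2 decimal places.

c ≈ 11.33 in

T = A_s f_y = 7.75 × 80 = 620 kips.
a = T/(0.85 f'_c b) = 620/(0.85 × 5.05 × 16) = 9.0274 in.
With β₁ = 0.797, c = a/β₁ = 9.0274/0.797 = 11.33 in.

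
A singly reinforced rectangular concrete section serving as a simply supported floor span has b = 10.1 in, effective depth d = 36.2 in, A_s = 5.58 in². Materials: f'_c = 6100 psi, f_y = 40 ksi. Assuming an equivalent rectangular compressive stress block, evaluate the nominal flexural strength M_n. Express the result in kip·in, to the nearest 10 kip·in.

T = A_s f_y = 5.58 × 40 = 223.2 kips.
a = T/(0.85 f'_c b) = 223.2/(0.85 × 6.1 × 10.1) = 4.262 in.
M_n = T(d − a/2) = 223.2 × (36.2 − 2.131) = 7604.2 kip·in.

M_n ≈ 7600 kip·in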